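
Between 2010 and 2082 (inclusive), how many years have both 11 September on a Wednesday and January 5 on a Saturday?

8

Check each year's weekday for 11 September and January 5:
  2010: Sat/Tue  2011: Sun/Wed  2012: Tue/Thu  2013: Wed/Sat ✓  2014: Thu/Sun  2015: Fri/Mon  2016: Sun/Tue  2017: Mon/Thu  2018: Tue/Fri  2019: Wed/Sat ✓  2020: Fri/Sun  2021: Sat/Tue  2022: Sun/Wed  2023: Mon/Thu  …(45 more)…  2069: Wed/Sat ✓  2070: Thu/Sun  2071: Fri/Mon  2072: Sun/Tue  2073: Mon/Thu  2074: Tue/Fri  2075: Wed/Sat ✓  2076: Fri/Sun  2077: Sat/Tue  2078: Sun/Wed  2079: Mon/Thu  2080: Wed/Fri  2081: Thu/Sun  2082: Fri/Mon
Both conditions hold in: 2013, 2019, 2030, 2041, 2047, 2058, 2069, 2075 — 8.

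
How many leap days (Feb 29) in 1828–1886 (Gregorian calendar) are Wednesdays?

2

Leap years in 1828–1886: 15 of them.
Feb 29 weekday advances by 5 (mod 7) from one leap year to the next four years later (or differs when a century non-leap intervenes).
Leap-day weekdays: 1828:Fri 1832:Wed✓ 1836:Mon 1840:Sat 1844:Thu 1848:Tue 1852:Sun 1856:Fri 1860:Wed✓ 1864:Mon 1868:Sat 1872:Thu 1876:Tue 1880:Sun 1884:Fri
Wednesday: 1832, 1860 → 2.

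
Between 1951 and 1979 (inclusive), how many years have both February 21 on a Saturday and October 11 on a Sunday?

Check each year's weekday for February 21 and October 11:
  1951: Wed/Thu  1952: Thu/Sat  1953: Sat/Sun ✓  1954: Sun/Mon  1955: Mon/Tue  1956: Tue/Thu  1957: Thu/Fri  1958: Fri/Sat  1959: Sat/Sun ✓  1960: Sun/Tue  1961: Tue/Wed  1962: Wed/Thu  1963: Thu/Fri  1964: Fri/Sun  1965: Sun/Mon  1966: Mon/Tue  1967: Tue/Wed  1968: Wed/Fri  1969: Fri/Sat  1970: Sat/Sun ✓  1971: Sun/Mon  1972: Mon/Wed  1973: Wed/Thu  1974: Thu/Fri  1975: Fri/Sat  1976: Sat/Mon  1977: Mon/Tue  1978: Tue/Wed  1979: Wed/Thu
Both conditions hold in: 1953, 1959, 1970 — 3.

3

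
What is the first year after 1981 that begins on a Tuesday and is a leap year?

2008

Jan 1 advances by 2 weekdays after a leap year and by 1 after a common year.
1981: Jan 1 is Thursday.
1982: Friday
1983: Saturday
1984: Sunday (leap)
1985: Tuesday
1986: Wednesday
1987: Thursday
1988: Friday (leap)
1989: Sunday
1990: Monday
1991: Tuesday
1992: Wednesday (leap)
1993: Friday
1994: Saturday
1995: Sunday
1996: Monday (leap)
1997: Wednesday
1998: Thursday
1999: Friday
2000: Saturday (leap)
2001: Monday
2002: Tuesday
2003: Wednesday
2004: Thursday (leap)
2005: Saturday
2006: Sunday
2007: Monday
2008: Tuesday (leap)
2008 begins on a Tuesday and is a leap year.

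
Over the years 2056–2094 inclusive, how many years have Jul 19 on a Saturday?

Track Jul 19's weekday year by year (advancing +1, or +2 across a Feb 29):
  2056: Wed  2057: Thu (+1)  2058: Fri (+1)  2059: Sat (+1) ✓  2060: Mon (+2)
  2061: Tue (+1)  2062: Wed (+1)  2063: Thu (+1)  2064: Sat (+2) ✓  2065: Sun (+1)
  2066: Mon (+1)  2067: Tue (+1)  2068: Thu (+2)  2069: Fri (+1)  … (11 more years) …
  2081: Sat (+1) ✓  2082: Sun (+1)  2083: Mon (+1)  2084: Wed (+2)  2085: Thu (+1)
  2086: Fri (+1)  2087: Sat (+1) ✓  2088: Mon (+2)  2089: Tue (+1)  2090: Wed (+1)
  2091: Thu (+1)  2092: Sat (+2) ✓  2093: Sun (+1)  2094: Mon (+1)
Saturday years: 2059, 2064, 2070, 2081, 2087, 2092 — 6 in total.

6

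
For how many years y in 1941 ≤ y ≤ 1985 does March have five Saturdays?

March has 31 days; it has five Saturdays when Saturday falls among the first (month-length − 28) days — i.e. when March 1 is one of Saturday/Friday/Thursday.
March 1 by year: 1941:Sat✓ 1942:Sun 1943:Mon 1944:Wed 1945:Thu✓ 1946:Fri✓ 1947:Sat✓ 1948:Mon 1949:Tue 1950:Wed 1951:Thu✓ 1952:Sat✓ 1953:Sun 1954:Mon 1955:Tue …(15 more)… 1971:Mon 1972:Wed 1973:Thu✓ 1974:Fri✓ 1975:Sat✓ 1976:Mon 1977:Tue 1978:Wed 1979:Thu✓ 1980:Sat✓ 1981:Sun 1982:Mon 1983:Tue 1984:Thu✓ 1985:Fri✓
Years with five Saturdays: 1941, 1945, 1946, 1947, 1951, 1952, 1956, 1957, 1958, 1962, 1963, 1968, 1969, 1973, 1974, 1975, 1979, 1980, 1984, 1985 → 20.

20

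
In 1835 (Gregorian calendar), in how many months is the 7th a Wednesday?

2

Check the 7th of each month of 1835: Jan 7: Wed, Feb 7: Sat, Mar 7: Sat, Apr 7: Tue, May 7: Thu, Jun 7: Sun, Jul 7: Tue, Aug 7: Fri, Sep 7: Mon, Oct 7: Wed, Nov 7: Sat, Dec 7: Mon.
Wednesday occurs in January, October — 2 months.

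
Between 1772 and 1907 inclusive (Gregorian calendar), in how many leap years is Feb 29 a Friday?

Leap years in 1772–1907: 32 of them.
Feb 29 weekday advances by 5 (mod 7) from one leap year to the next four years later (or differs when a century non-leap intervenes).
Leap-day weekdays: 1772:Sat 1776:Thu 1780:Tue 1784:Sun 1788:Fri✓ 1792:Wed 1796:Mon 1804:Wed 1808:Mon 1812:Sat 1816:Thu 1820:Tue 1824:Sun …(6 more)… 1852:Sun 1856:Fri✓ 1860:Wed 1864:Mon 1868:Sat 1872:Thu 1876:Tue 1880:Sun 1884:Fri✓ 1888:Wed 1892:Mon 1896:Sat 1904:Mon
Friday: 1788, 1828, 1856, 1884 → 4.

4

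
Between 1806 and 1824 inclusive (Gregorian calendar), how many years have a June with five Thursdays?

5

June has 30 days; it has five Thursdays when Thursday falls among the first (month-length − 28) days — i.e. when June 1 is one of Thursday/Wednesday.
June 1 by year: 1806:Sun 1807:Mon 1808:Wed✓ 1809:Thu✓ 1810:Fri 1811:Sat 1812:Mon 1813:Tue 1814:Wed✓ 1815:Thu✓ 1816:Sat 1817:Sun 1818:Mon 1819:Tue 1820:Thu✓ 1821:Fri 1822:Sat 1823:Sun 1824:Tue
Years with five Thursdays: 1808, 1809, 1814, 1815, 1820 → 5.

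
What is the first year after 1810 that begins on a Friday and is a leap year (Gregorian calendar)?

Jan 1 advances by 2 weekdays after a leap year and by 1 after a common year.
1810: Jan 1 is Monday.
1811: Tuesday
1812: Wednesday (leap)
1813: Friday
1814: Saturday
1815: Sunday
1816: Monday (leap)
1817: Wednesday
1818: Thursday
1819: Friday
1820: Saturday (leap)
1821: Monday
1822: Tuesday
1823: Wednesday
1824: Thursday (leap)
1825: Saturday
1826: Sunday
1827: Monday
1828: Tuesday (leap)
1829: Thursday
1830: Friday
1831: Saturday
1832: Sunday (leap)
1833: Tuesday
1834: Wednesday
1835: Thursday
1836: Friday (leap)
1836 begins on a Friday and is a leap year.

1836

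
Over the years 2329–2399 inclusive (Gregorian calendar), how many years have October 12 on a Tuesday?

10

Track October 12's weekday year by year (advancing +1, or +2 across a Feb 29):
  2329: Sat  2330: Sun (+1)  2331: Mon (+1)  2332: Wed (+2)  2333: Thu (+1)
  2334: Fri (+1)  2335: Sat (+1)  2336: Mon (+2)  2337: Tue (+1) ✓  2338: Wed (+1)
  2339: Thu (+1)  2340: Sat (+2)  2341: Sun (+1)  2342: Mon (+1)  … (43 more years) …
  2386: Sun (+1)  2387: Mon (+1)  2388: Wed (+2)  2389: Thu (+1)  2390: Fri (+1)
  2391: Sat (+1)  2392: Mon (+2)  2393: Tue (+1) ✓  2394: Wed (+1)  2395: Thu (+1)
  2396: Sat (+2)  2397: Sun (+1)  2398: Mon (+1)  2399: Tue (+1) ✓
Tuesday years: 2337, 2343, 2348, 2354, 2365, 2371, 2376, 2382, 2393, 2399 — 10 in total.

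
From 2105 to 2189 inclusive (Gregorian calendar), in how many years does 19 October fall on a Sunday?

12

Track 19 October's weekday year by year (advancing +1, or +2 across a Feb 29):
  2105: Mon  2106: Tue (+1)  2107: Wed (+1)  2108: Fri (+2)  2109: Sat (+1)
  2110: Sun (+1) ✓  2111: Mon (+1)  2112: Wed (+2)  2113: Thu (+1)  2114: Fri (+1)
  2115: Sat (+1)  2116: Mon (+2)  2117: Tue (+1)  2118: Wed (+1)  … (57 more years) …
  2176: Sat (+2)  2177: Sun (+1) ✓  2178: Mon (+1)  2179: Tue (+1)  2180: Thu (+2)
  2181: Fri (+1)  2182: Sat (+1)  2183: Sun (+1) ✓  2184: Tue (+2)  2185: Wed (+1)
  2186: Thu (+1)  2187: Fri (+1)  2188: Sun (+2) ✓  2189: Mon (+1)
Sunday years: 2110, 2121, 2127, 2132, 2138, 2149, 2155, 2160, 2166, 2177, 2183, 2188 — 12 in total.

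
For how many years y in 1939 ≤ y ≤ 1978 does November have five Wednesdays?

November has 30 days; it has five Wednesdays when Wednesday falls among the first (month-length − 28) days — i.e. when November 1 is one of Wednesday/Tuesday.
November 1 by year: 1939:Wed✓ 1940:Fri 1941:Sat 1942:Sun 1943:Mon 1944:Wed✓ 1945:Thu 1946:Fri 1947:Sat 1948:Mon 1949:Tue✓ 1950:Wed✓ 1951:Thu 1952:Sat 1953:Sun …(10 more)… 1964:Sun 1965:Mon 1966:Tue✓ 1967:Wed✓ 1968:Fri 1969:Sat 1970:Sun 1971:Mon 1972:Wed✓ 1973:Thu 1974:Fri 1975:Sat 1976:Mon 1977:Tue✓ 1978:Wed✓
Years with five Wednesdays: 1939, 1944, 1949, 1950, 1955, 1960, 1961, 1966, 1967, 1972, 1977, 1978 → 12.

12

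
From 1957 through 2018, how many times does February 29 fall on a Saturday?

Leap years in 1957–2018: 15 of them.
Feb 29 weekday advances by 5 (mod 7) from one leap year to the next four years later (or differs when a century non-leap intervenes).
Leap-day weekdays: 1960:Mon 1964:Sat✓ 1968:Thu 1972:Tue 1976:Sun 1980:Fri 1984:Wed 1988:Mon 1992:Sat✓ 1996:Thu 2000:Tue 2004:Sun 2008:Fri 2012:Wed 2016:Mon
Saturday: 1964, 1992 → 2.

2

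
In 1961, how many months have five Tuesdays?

A month of length L has five Tuesdays iff its first Tuesday is on day ≤ L−28 (so day 1–3 in a 31-day month, 1–2 in a 30-day month, day 1 in a leap February).
Checking each month of 1961: Jan starts Sun (31d) ✓; Feb starts Wed (28d); Mar starts Wed (31d); Apr starts Sat (30d); May starts Mon (31d) ✓; Jun starts Thu (30d); Jul starts Sat (31d); Aug starts Tue (31d) ✓; Sep starts Fri (30d); Oct starts Sun (31d) ✓; Nov starts Wed (30d); Dec starts Fri (31d).
Five-Tuesday months: January, May, August, October → 4.

4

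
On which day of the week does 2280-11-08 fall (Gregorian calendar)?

January 1, 2280 is a Thursday.
November 8 is day 313 of the year, i.e. 312 days after Jan 1.
312 mod 7 = 4, so advance 4 weekdays from Thursday: Monday.

Monday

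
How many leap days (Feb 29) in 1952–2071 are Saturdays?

4

Leap years in 1952–2071: 30 of them.
Feb 29 weekday advances by 5 (mod 7) from one leap year to the next four years later (or differs when a century non-leap intervenes).
Leap-day weekdays: 1952:Fri 1956:Wed 1960:Mon 1964:Sat✓ 1968:Thu 1972:Tue 1976:Sun 1980:Fri 1984:Wed 1988:Mon 1992:Sat✓ 1996:Thu 2000:Tue …(4 more)… 2020:Sat✓ 2024:Thu 2028:Tue 2032:Sun 2036:Fri 2040:Wed 2044:Mon 2048:Sat✓ 2052:Thu 2056:Tue 2060:Sun 2064:Fri 2068:Wed
Saturday: 1964, 1992, 2020, 2048 → 4.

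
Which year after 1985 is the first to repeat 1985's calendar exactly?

Two years share a calendar iff Jan 1 falls on the same weekday and both are leap or both are common. 1985: Jan 1 is Tuesday, common year.
1986: Jan 1 Wednesday, common
1987: Jan 1 Thursday, common
1988: Jan 1 Friday, leap
1989: Jan 1 Sunday, common
1990: Jan 1 Monday, common
1991: Jan 1 Tuesday, common
1991 matches on both conditions.

1991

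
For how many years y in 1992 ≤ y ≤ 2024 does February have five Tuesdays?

1

February has 28 days (29 in leap years); it has five Tuesdays when Tuesday falls among the first (month-length − 28) days — i.e. when February 1 is Tuesday in a leap year (never in a common year).
February 1 by year: 1992:Sat 1993:Mon 1994:Tue 1995:Wed 1996:Thu 1997:Sat 1998:Sun 1999:Mon 2000:Tue✓ 2001:Thu 2002:Fri 2003:Sat 2004:Sun 2005:Tue 2006:Wed …(3 more)… 2010:Mon 2011:Tue 2012:Wed 2013:Fri 2014:Sat 2015:Sun 2016:Mon 2017:Wed 2018:Thu 2019:Fri 2020:Sat 2021:Mon 2022:Tue 2023:Wed 2024:Thu
Years with five Tuesdays: 2000 → 1.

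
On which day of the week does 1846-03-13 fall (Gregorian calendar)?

Friday

January 1, 1846 is a Thursday.
March 13 is day 72 of the year, i.e. 71 days after Jan 1.
71 mod 7 = 1, so advance 1 weekday from Thursday: Friday.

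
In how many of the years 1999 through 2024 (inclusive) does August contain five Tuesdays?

August has 31 days; it has five Tuesdays when Tuesday falls among the first (month-length − 28) days — i.e. when August 1 is one of Tuesday/Monday/Sunday.
August 1 by year: 1999:Sun✓ 2000:Tue✓ 2001:Wed 2002:Thu 2003:Fri 2004:Sun✓ 2005:Mon✓ 2006:Tue✓ 2007:Wed 2008:Fri 2009:Sat 2010:Sun✓ 2011:Mon✓ 2012:Wed 2013:Thu 2014:Fri 2015:Sat 2016:Mon✓ 2017:Tue✓ 2018:Wed 2019:Thu 2020:Sat 2021:Sun✓ 2022:Mon✓ 2023:Tue✓ 2024:Thu
Years with five Tuesdays: 1999, 2000, 2004, 2005, 2006, 2010, 2011, 2016, 2017, 2021, 2022, 2023 → 12.

12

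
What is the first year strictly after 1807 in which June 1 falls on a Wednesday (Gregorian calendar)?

From one year to the next, a fixed date's weekday advances by 1, or by 2 when a Feb 29 lies between the two dates.
1807: June 1 is Monday.
1808: Wednesday (+2)
June 1 falls on a Wednesday in 1808.

1808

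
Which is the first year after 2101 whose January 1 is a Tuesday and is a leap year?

Jan 1 advances by 2 weekdays after a leap year and by 1 after a common year.
2101: Jan 1 is Saturday.
2102: Sunday
2103: Monday
2104: Tuesday (leap)
2104 begins on a Tuesday and is a leap year.

2104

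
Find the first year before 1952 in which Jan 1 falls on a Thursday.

1948

Jan 1 advances by 2 weekdays after a leap year and by 1 after a common year.
1952: Jan 1 is Tuesday (leap).
1951: Monday
1950: Sunday
1949: Saturday
1948: Thursday (leap)
1948 begins on a Thursday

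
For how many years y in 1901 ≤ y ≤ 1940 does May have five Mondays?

May has 31 days; it has five Mondays when Monday falls among the first (month-length − 28) days — i.e. when May 1 is one of Monday/Sunday/Saturday.
May 1 by year: 1901:Wed 1902:Thu 1903:Fri 1904:Sun✓ 1905:Mon✓ 1906:Tue 1907:Wed 1908:Fri 1909:Sat✓ 1910:Sun✓ 1911:Mon✓ 1912:Wed 1913:Thu 1914:Fri 1915:Sat✓ …(10 more)… 1926:Sat✓ 1927:Sun✓ 1928:Tue 1929:Wed 1930:Thu 1931:Fri 1932:Sun✓ 1933:Mon✓ 1934:Tue 1935:Wed 1936:Fri 1937:Sat✓ 1938:Sun✓ 1939:Mon✓ 1940:Wed
Years with five Mondays: 1904, 1905, 1909, 1910, 1911, 1915, 1916, 1920, 1921, 1922, 1926, 1927, 1932, 1933, 1937, 1938, 1939 → 17.

17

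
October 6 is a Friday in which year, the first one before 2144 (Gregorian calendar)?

2141

From one year to the next, a fixed date's weekday advances by 1, or by 2 when a Feb 29 lies between the two dates.
2144: October 6 is Tuesday.
2143: Sunday (−2)
2142: Saturday (−1)
2141: Friday (−1)
October 6 falls on a Friday in 2141.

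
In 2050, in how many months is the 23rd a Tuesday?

Check the 23rd of each month of 2050: Jan 23: Sun, Feb 23: Wed, Mar 23: Wed, Apr 23: Sat, May 23: Mon, Jun 23: Thu, Jul 23: Sat, Aug 23: Tue, Sep 23: Fri, Oct 23: Sun, Nov 23: Wed, Dec 23: Fri.
Tuesday occurs in August — 1 month.

1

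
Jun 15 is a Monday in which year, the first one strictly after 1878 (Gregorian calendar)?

1885

From one year to the next, a fixed date's weekday advances by 1, or by 2 when a Feb 29 lies between the two dates.
1878: June 15 is Saturday.
1879: Sunday (+1)
1880: Tuesday (+2)
1881: Wednesday (+1)
1882: Thursday (+1)
1883: Friday (+1)
1884: Sunday (+2)
1885: Monday (+1)
Jun 15 falls on a Monday in 1885.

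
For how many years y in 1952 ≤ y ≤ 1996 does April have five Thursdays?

April has 30 days; it has five Thursdays when Thursday falls among the first (month-length − 28) days — i.e. when April 1 is one of Thursday/Wednesday.
April 1 by year: 1952:Tue 1953:Wed✓ 1954:Thu✓ 1955:Fri 1956:Sun 1957:Mon 1958:Tue 1959:Wed✓ 1960:Fri 1961:Sat 1962:Sun 1963:Mon 1964:Wed✓ 1965:Thu✓ 1966:Fri …(15 more)… 1982:Thu✓ 1983:Fri 1984:Sun 1985:Mon 1986:Tue 1987:Wed✓ 1988:Fri 1989:Sat 1990:Sun 1991:Mon 1992:Wed✓ 1993:Thu✓ 1994:Fri 1995:Sat 1996:Mon
Years with five Thursdays: 1953, 1954, 1959, 1964, 1965, 1970, 1971, 1976, 1981, 1982, 1987, 1992, 1993 → 13.

13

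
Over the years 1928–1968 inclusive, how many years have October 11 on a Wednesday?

Track October 11's weekday year by year (advancing +1, or +2 across a Feb 29):
  1928: Thu  1929: Fri (+1)  1930: Sat (+1)  1931: Sun (+1)  1932: Tue (+2)
  1933: Wed (+1) ✓  1934: Thu (+1)  1935: Fri (+1)  1936: Sun (+2)  1937: Mon (+1)
  1938: Tue (+1)  1939: Wed (+1) ✓  1940: Fri (+2)  1941: Sat (+1)  … (13 more years) …
  1955: Tue (+1)  1956: Thu (+2)  1957: Fri (+1)  1958: Sat (+1)  1959: Sun (+1)
  1960: Tue (+2)  1961: Wed (+1) ✓  1962: Thu (+1)  1963: Fri (+1)  1964: Sun (+2)
  1965: Mon (+1)  1966: Tue (+1)  1967: Wed (+1) ✓  1968: Fri (+2)
Wednesday years: 1933, 1939, 1944, 1950, 1961, 1967 — 6 in total.

6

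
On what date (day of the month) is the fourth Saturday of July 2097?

July 1, 2097 is a Monday, so the first Saturday is the 6th.
The fourth Saturday is 6 + 21 = 27.

27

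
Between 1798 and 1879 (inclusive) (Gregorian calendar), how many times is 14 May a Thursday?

12

Track 14 May's weekday year by year (advancing +1, or +2 across a Feb 29):
  1798: Mon  1799: Tue (+1)  1800: Wed (+1)  1801: Thu (+1) ✓  1802: Fri (+1)
  1803: Sat (+1)  1804: Mon (+2)  1805: Tue (+1)  1806: Wed (+1)  1807: Thu (+1) ✓
  1808: Sat (+2)  1809: Sun (+1)  1810: Mon (+1)  1811: Tue (+1)  … (54 more years) …
  1866: Mon (+1)  1867: Tue (+1)  1868: Thu (+2) ✓  1869: Fri (+1)  1870: Sat (+1)
  1871: Sun (+1)  1872: Tue (+2)  1873: Wed (+1)  1874: Thu (+1) ✓  1875: Fri (+1)
  1876: Sun (+2)  1877: Mon (+1)  1878: Tue (+1)  1879: Wed (+1)
Thursday years: 1801, 1807, 1812, 1818, 1829, 1835, 1840, 1846, 1857, 1863, 1868, 1874 — 12 in total.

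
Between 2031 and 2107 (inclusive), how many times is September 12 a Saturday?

Track September 12's weekday year by year (advancing +1, or +2 across a Feb 29):
  2031: Fri  2032: Sun (+2)  2033: Mon (+1)  2034: Tue (+1)  2035: Wed (+1)
  2036: Fri (+2)  2037: Sat (+1) ✓  2038: Sun (+1)  2039: Mon (+1)  2040: Wed (+2)
  2041: Thu (+1)  2042: Fri (+1)  2043: Sat (+1) ✓  2044: Mon (+2)  … (49 more years) …
  2094: Sun (+1)  2095: Mon (+1)  2096: Wed (+2)  2097: Thu (+1)  2098: Fri (+1)
  2099: Sat (+1) ✓  2100: Sun (+1)  2101: Mon (+1)  2102: Tue (+1)  2103: Wed (+1)
  2104: Fri (+2)  2105: Sat (+1) ✓  2106: Sun (+1)  2107: Mon (+1)
Saturday years: 2037, 2043, 2048, 2054, 2065, 2071, 2076, 2082, 2093, 2099, 2105 — 11 in total.

11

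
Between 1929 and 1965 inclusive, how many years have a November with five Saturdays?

November has 30 days; it has five Saturdays when Saturday falls among the first (month-length − 28) days — i.e. when November 1 is one of Saturday/Friday.
November 1 by year: 1929:Fri✓ 1930:Sat✓ 1931:Sun 1932:Tue 1933:Wed 1934:Thu 1935:Fri✓ 1936:Sun 1937:Mon 1938:Tue 1939:Wed 1940:Fri✓ 1941:Sat✓ 1942:Sun 1943:Mon …(7 more)… 1951:Thu 1952:Sat✓ 1953:Sun 1954:Mon 1955:Tue 1956:Thu 1957:Fri✓ 1958:Sat✓ 1959:Sun 1960:Tue 1961:Wed 1962:Thu 1963:Fri✓ 1964:Sun 1965:Mon
Years with five Saturdays: 1929, 1930, 1935, 1940, 1941, 1946, 1947, 1952, 1957, 1958, 1963 → 11.

11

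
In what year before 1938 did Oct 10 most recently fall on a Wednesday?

From one year to the next, a fixed date's weekday advances by 1, or by 2 when a Feb 29 lies between the two dates.
1938: October 10 is Monday.
1937: Sunday (−1)
1936: Saturday (−1)
1935: Thursday (−2)
1934: Wednesday (−1)
Oct 10 falls on a Wednesday in 1934.

1934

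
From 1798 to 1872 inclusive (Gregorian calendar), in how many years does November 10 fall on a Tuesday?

Track November 10's weekday year by year (advancing +1, or +2 across a Feb 29):
  1798: Sat  1799: Sun (+1)  1800: Mon (+1)  1801: Tue (+1) ✓  1802: Wed (+1)
  1803: Thu (+1)  1804: Sat (+2)  1805: Sun (+1)  1806: Mon (+1)  1807: Tue (+1) ✓
  1808: Thu (+2)  1809: Fri (+1)  1810: Sat (+1)  1811: Sun (+1)  … (47 more years) …
  1859: Thu (+1)  1860: Sat (+2)  1861: Sun (+1)  1862: Mon (+1)  1863: Tue (+1) ✓
  1864: Thu (+2)  1865: Fri (+1)  1866: Sat (+1)  1867: Sun (+1)  1868: Tue (+2) ✓
  1869: Wed (+1)  1870: Thu (+1)  1871: Fri (+1)  1872: Sun (+2)
Tuesday years: 1801, 1807, 1812, 1818, 1829, 1835, 1840, 1846, 1857, 1863, 1868 — 11 in total.

11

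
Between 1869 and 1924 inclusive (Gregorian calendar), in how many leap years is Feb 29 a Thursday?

2

Leap years in 1869–1924: 13 of them.
Feb 29 weekday advances by 5 (mod 7) from one leap year to the next four years later (or differs when a century non-leap intervenes).
Leap-day weekdays: 1872:Thu✓ 1876:Tue 1880:Sun 1884:Fri 1888:Wed 1892:Mon 1896:Sat 1904:Mon 1908:Sat 1912:Thu✓ 1916:Tue 1920:Sun 1924:Fri
Thursday: 1872, 1912 → 2.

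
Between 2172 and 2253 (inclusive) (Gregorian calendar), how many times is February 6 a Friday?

12

Track February 6's weekday year by year (advancing +1, or +2 across a Feb 29):
  2172: Thu  2173: Sat (+2)  2174: Sun (+1)  2175: Mon (+1)  2176: Tue (+1)
  2177: Thu (+2)  2178: Fri (+1) ✓  2179: Sat (+1)  2180: Sun (+1)  2181: Tue (+2)
  2182: Wed (+1)  2183: Thu (+1)  2184: Fri (+1) ✓  2185: Sun (+2)  … (54 more years) …
  2240: Thu (+1)  2241: Sat (+2)  2242: Sun (+1)  2243: Mon (+1)  2244: Tue (+1)
  2245: Thu (+2)  2246: Fri (+1) ✓  2247: Sat (+1)  2248: Sun (+1)  2249: Tue (+2)
  2250: Wed (+1)  2251: Thu (+1)  2252: Fri (+1) ✓  2253: Sun (+2)
Friday years: 2178, 2184, 2189, 2195, 2201, 2207, 2218, 2224, 2229, 2235, 2246, 2252 — 12 in total.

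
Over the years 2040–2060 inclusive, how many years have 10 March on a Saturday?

Track 10 March's weekday year by year (advancing +1, or +2 across a Feb 29):
  2040: Sat ✓  2041: Sun (+1)  2042: Mon (+1)  2043: Tue (+1)  2044: Thu (+2)
  2045: Fri (+1)  2046: Sat (+1) ✓  2047: Sun (+1)  2048: Tue (+2)  2049: Wed (+1)
  2050: Thu (+1)  2051: Fri (+1)  2052: Sun (+2)  2053: Mon (+1)  2054: Tue (+1)
  2055: Wed (+1)  2056: Fri (+2)  2057: Sat (+1) ✓  2058: Sun (+1)  2059: Mon (+1)
  2060: Wed (+2)
Saturday years: 2040, 2046, 2057 — 3 in total.

3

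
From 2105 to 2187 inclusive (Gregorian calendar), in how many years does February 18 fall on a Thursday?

Track February 18's weekday year by year (advancing +1, or +2 across a Feb 29):
  2105: Wed  2106: Thu (+1) ✓  2107: Fri (+1)  2108: Sat (+1)  2109: Mon (+2)
  2110: Tue (+1)  2111: Wed (+1)  2112: Thu (+1) ✓  2113: Sat (+2)  2114: Sun (+1)
  2115: Mon (+1)  2116: Tue (+1)  2117: Thu (+2) ✓  2118: Fri (+1)  … (55 more years) …
  2174: Fri (+1)  2175: Sat (+1)  2176: Sun (+1)  2177: Tue (+2)  2178: Wed (+1)
  2179: Thu (+1) ✓  2180: Fri (+1)  2181: Sun (+2)  2182: Mon (+1)  2183: Tue (+1)
  2184: Wed (+1)  2185: Fri (+2)  2186: Sat (+1)  2187: Sun (+1)
Thursday years: 2106, 2112, 2117, 2123, 2134, 2140, 2145, 2151, 2162, 2168, 2173, 2179 — 12 in total.

12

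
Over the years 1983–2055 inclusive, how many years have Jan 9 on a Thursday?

11

Track Jan 9's weekday year by year (advancing +1, or +2 across a Feb 29):
  1983: Sun  1984: Mon (+1)  1985: Wed (+2)  1986: Thu (+1) ✓  1987: Fri (+1)
  1988: Sat (+1)  1989: Mon (+2)  1990: Tue (+1)  1991: Wed (+1)  1992: Thu (+1) ✓
  1993: Sat (+2)  1994: Sun (+1)  1995: Mon (+1)  1996: Tue (+1)  … (45 more years) …
  2042: Thu (+1) ✓  2043: Fri (+1)  2044: Sat (+1)  2045: Mon (+2)  2046: Tue (+1)
  2047: Wed (+1)  2048: Thu (+1) ✓  2049: Sat (+2)  2050: Sun (+1)  2051: Mon (+1)
  2052: Tue (+1)  2053: Thu (+2) ✓  2054: Fri (+1)  2055: Sat (+1)
Thursday years: 1986, 1992, 1997, 2003, 2014, 2020, 2025, 2031, 2042, 2048, 2053 — 11 in total.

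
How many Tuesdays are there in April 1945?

April 1945 has 30 days and begins on Sunday.
The first Tuesday is April 3.
Tuesdays fall on 3, 10, 17, 24 — that's 4.

4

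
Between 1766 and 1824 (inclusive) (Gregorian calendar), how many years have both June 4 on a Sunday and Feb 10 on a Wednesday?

0

Check each year's weekday for June 4 and Feb 10:
  1766: Wed/Mon  1767: Thu/Tue  1768: Sat/Wed  1769: Sun/Fri  1770: Mon/Sat  1771: Tue/Sun  1772: Thu/Mon  1773: Fri/Wed  1774: Sat/Thu  1775: Sun/Fri  1776: Tue/Sat  1777: Wed/Mon  1778: Thu/Tue  1779: Fri/Wed  …(31 more)…  1811: Tue/Sun  1812: Thu/Mon  1813: Fri/Wed  1814: Sat/Thu  1815: Sun/Fri  1816: Tue/Sat  1817: Wed/Mon  1818: Thu/Tue  1819: Fri/Wed  1820: Sun/Thu  1821: Mon/Sat  1822: Tue/Sun  1823: Wed/Mon  1824: Fri/Tue
Both conditions hold in: no year — 0.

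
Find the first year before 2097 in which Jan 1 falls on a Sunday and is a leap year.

2096

Jan 1 advances by 2 weekdays after a leap year and by 1 after a common year.
2097: Jan 1 is Tuesday.
2096: Sunday (leap)
2096 begins on a Sunday and is a leap year.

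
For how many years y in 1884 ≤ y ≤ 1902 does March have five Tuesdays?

8

March has 31 days; it has five Tuesdays when Tuesday falls among the first (month-length − 28) days — i.e. when March 1 is one of Tuesday/Monday/Sunday.
March 1 by year: 1884:Sat 1885:Sun✓ 1886:Mon✓ 1887:Tue✓ 1888:Thu 1889:Fri 1890:Sat 1891:Sun✓ 1892:Tue✓ 1893:Wed 1894:Thu 1895:Fri 1896:Sun✓ 1897:Mon✓ 1898:Tue✓ 1899:Wed 1900:Thu 1901:Fri 1902:Sat
Years with five Tuesdays: 1885, 1886, 1887, 1891, 1892, 1896, 1897, 1898 → 8.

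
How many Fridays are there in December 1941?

December 1941 has 31 days and begins on Monday.
The first Friday is December 5.
Fridays fall on 5, 12, 19, 26 — that's 4.

4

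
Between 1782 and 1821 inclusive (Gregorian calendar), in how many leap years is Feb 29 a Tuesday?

1

Leap years in 1782–1821: 9 of them.
Feb 29 weekday advances by 5 (mod 7) from one leap year to the next four years later (or differs when a century non-leap intervenes).
Leap-day weekdays: 1784:Sun 1788:Fri 1792:Wed 1796:Mon 1804:Wed 1808:Mon 1812:Sat 1816:Thu 1820:Tue✓
Tuesday: 1820 → 1.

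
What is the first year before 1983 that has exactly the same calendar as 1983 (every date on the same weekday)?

1977

Two years share a calendar iff Jan 1 falls on the same weekday and both are leap or both are common. 1983: Jan 1 is Saturday, common year.
1982: Jan 1 Friday, common
1981: Jan 1 Thursday, common
1980: Jan 1 Tuesday, leap
1979: Jan 1 Monday, common
1978: Jan 1 Sunday, common
1977: Jan 1 Saturday, common
1977 matches on both conditions.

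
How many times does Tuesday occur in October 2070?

October 2070 has 31 days and begins on Wednesday.
The first Tuesday is October 7.
Tuesdays fall on 7, 14, 21, 28 — that's 4.

4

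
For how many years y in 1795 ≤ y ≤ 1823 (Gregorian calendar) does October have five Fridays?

12

October has 31 days; it has five Fridays when Friday falls among the first (month-length − 28) days — i.e. when October 1 is one of Friday/Thursday/Wednesday.
October 1 by year: 1795:Thu✓ 1796:Sat 1797:Sun 1798:Mon 1799:Tue 1800:Wed✓ 1801:Thu✓ 1802:Fri✓ 1803:Sat 1804:Mon 1805:Tue 1806:Wed✓ 1807:Thu✓ 1808:Sat 1809:Sun 1810:Mon 1811:Tue 1812:Thu✓ 1813:Fri✓ 1814:Sat 1815:Sun 1816:Tue 1817:Wed✓ 1818:Thu✓ 1819:Fri✓ 1820:Sun 1821:Mon 1822:Tue 1823:Wed✓
Years with five Fridays: 1795, 1800, 1801, 1802, 1806, 1807, 1812, 1813, 1817, 1818, 1819, 1823 → 12.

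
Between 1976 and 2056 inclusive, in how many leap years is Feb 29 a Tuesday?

Leap years in 1976–2056: 21 of them.
Feb 29 weekday advances by 5 (mod 7) from one leap year to the next four years later (or differs when a century non-leap intervenes).
Leap-day weekdays: 1976:Sun 1980:Fri 1984:Wed 1988:Mon 1992:Sat 1996:Thu 2000:Tue✓ 2004:Sun 2008:Fri 2012:Wed 2016:Mon 2020:Sat 2024:Thu 2028:Tue✓ 2032:Sun 2036:Fri 2040:Wed 2044:Mon 2048:Sat 2052:Thu 2056:Tue✓
Tuesday: 2000, 2028, 2056 → 3.

3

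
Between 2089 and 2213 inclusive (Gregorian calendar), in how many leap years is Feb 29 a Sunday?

3

Leap years in 2089–2213: 29 of them.
Feb 29 weekday advances by 5 (mod 7) from one leap year to the next four years later (or differs when a century non-leap intervenes).
Leap-day weekdays: 2092:Fri 2096:Wed 2104:Fri 2108:Wed 2112:Mon 2116:Sat 2120:Thu 2124:Tue 2128:Sun✓ 2132:Fri 2136:Wed 2140:Mon 2144:Sat …(3 more)… 2160:Fri 2164:Wed 2168:Mon 2172:Sat 2176:Thu 2180:Tue 2184:Sun✓ 2188:Fri 2192:Wed 2196:Mon 2204:Wed 2208:Mon 2212:Sat
Sunday: 2128, 2156, 2184 → 3.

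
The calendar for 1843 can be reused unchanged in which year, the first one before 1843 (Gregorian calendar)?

Two years share a calendar iff Jan 1 falls on the same weekday and both are leap or both are common. 1843: Jan 1 is Sunday, common year.
1842: Jan 1 Saturday, common
1841: Jan 1 Friday, common
1840: Jan 1 Wednesday, leap
1839: Jan 1 Tuesday, common
1838: Jan 1 Monday, common
1837: Jan 1 Sunday, common
1837 matches on both conditions.

1837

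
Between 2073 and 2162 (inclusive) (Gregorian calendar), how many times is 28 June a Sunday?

13

Track 28 June's weekday year by year (advancing +1, or +2 across a Feb 29):
  2073: Wed  2074: Thu (+1)  2075: Fri (+1)  2076: Sun (+2) ✓  2077: Mon (+1)
  2078: Tue (+1)  2079: Wed (+1)  2080: Fri (+2)  2081: Sat (+1)  2082: Sun (+1) ✓
  2083: Mon (+1)  2084: Wed (+2)  2085: Thu (+1)  2086: Fri (+1)  … (62 more years) …
  2149: Sat (+1)  2150: Sun (+1) ✓  2151: Mon (+1)  2152: Wed (+2)  2153: Thu (+1)
  2154: Fri (+1)  2155: Sat (+1)  2156: Mon (+2)  2157: Tue (+1)  2158: Wed (+1)
  2159: Thu (+1)  2160: Sat (+2)  2161: Sun (+1) ✓  2162: Mon (+1)
Sunday years: 2076, 2082, 2093, 2099, 2105, 2111, 2116, 2122, 2133, 2139, 2144, 2150, 2161 — 13 in total.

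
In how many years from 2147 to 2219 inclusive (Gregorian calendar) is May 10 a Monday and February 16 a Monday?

2

Check each year's weekday for May 10 and February 16:
  2147: Wed/Thu  2148: Fri/Fri  2149: Sat/Sun  2150: Sun/Mon  2151: Mon/Tue  2152: Wed/Wed  2153: Thu/Fri  2154: Fri/Sat  2155: Sat/Sun  2156: Mon/Mon ✓  2157: Tue/Wed  2158: Wed/Thu  2159: Thu/Fri  2160: Sat/Sat  …(45 more)…  2206: Sat/Sun  2207: Sun/Mon  2208: Tue/Tue  2209: Wed/Thu  2210: Thu/Fri  2211: Fri/Sat  2212: Sun/Sun  2213: Mon/Tue  2214: Tue/Wed  2215: Wed/Thu  2216: Fri/Fri  2217: Sat/Sun  2218: Sun/Mon  2219: Mon/Tue
Both conditions hold in: 2156, 2184 — 2.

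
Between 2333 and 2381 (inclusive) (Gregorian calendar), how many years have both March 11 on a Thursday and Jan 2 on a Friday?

Check each year's weekday for March 11 and Jan 2:
  2333: Sat/Mon  2334: Sun/Tue  2335: Mon/Wed  2336: Wed/Thu  2337: Thu/Sat  2338: Fri/Sun  2339: Sat/Mon  2340: Mon/Tue  2341: Tue/Thu  2342: Wed/Fri  2343: Thu/Sat  2344: Sat/Sun  2345: Sun/Tue  2346: Mon/Wed  …(21 more)…  2368: Mon/Tue  2369: Tue/Thu  2370: Wed/Fri  2371: Thu/Sat  2372: Sat/Sun  2373: Sun/Tue  2374: Mon/Wed  2375: Tue/Thu  2376: Thu/Fri ✓  2377: Fri/Sun  2378: Sat/Mon  2379: Sun/Tue  2380: Tue/Wed  2381: Wed/Fri
Both conditions hold in: 2348, 2376 — 2.

2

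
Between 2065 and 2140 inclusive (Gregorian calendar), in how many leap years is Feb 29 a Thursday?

2

Leap years in 2065–2140: 18 of them.
Feb 29 weekday advances by 5 (mod 7) from one leap year to the next four years later (or differs when a century non-leap intervenes).
Leap-day weekdays: 2068:Wed 2072:Mon 2076:Sat 2080:Thu✓ 2084:Tue 2088:Sun 2092:Fri 2096:Wed 2104:Fri 2108:Wed 2112:Mon 2116:Sat 2120:Thu✓ 2124:Tue 2128:Sun 2132:Fri 2136:Wed 2140:Mon
Thursday: 2080, 2120 → 2.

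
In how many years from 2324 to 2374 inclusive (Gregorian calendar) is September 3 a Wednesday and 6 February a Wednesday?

Check each year's weekday for September 3 and 6 February:
  2324: Wed/Wed ✓  2325: Thu/Fri  2326: Fri/Sat  2327: Sat/Sun  2328: Mon/Mon  2329: Tue/Wed  2330: Wed/Thu  2331: Thu/Fri  2332: Sat/Sat  2333: Sun/Mon  2334: Mon/Tue  2335: Tue/Wed  2336: Thu/Thu  2337: Fri/Sat  …(23 more)…  2361: Sun/Mon  2362: Mon/Tue  2363: Tue/Wed  2364: Thu/Thu  2365: Fri/Sat  2366: Sat/Sun  2367: Sun/Mon  2368: Tue/Tue  2369: Wed/Thu  2370: Thu/Fri  2371: Fri/Sat  2372: Sun/Sun  2373: Mon/Tue  2374: Tue/Wed
Both conditions hold in: 2324, 2352 — 2.

2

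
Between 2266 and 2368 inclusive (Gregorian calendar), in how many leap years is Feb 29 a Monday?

Leap years in 2266–2368: 25 of them.
Feb 29 weekday advances by 5 (mod 7) from one leap year to the next four years later (or differs when a century non-leap intervenes).
Leap-day weekdays: 2268:Sat 2272:Thu 2276:Tue 2280:Sun 2284:Fri 2288:Wed 2292:Mon✓ 2296:Sat 2304:Mon✓ 2308:Sat 2312:Thu 2316:Tue 2320:Sun 2324:Fri 2328:Wed 2332:Mon✓ 2336:Sat 2340:Thu 2344:Tue 2348:Sun 2352:Fri 2356:Wed 2360:Mon✓ 2364:Sat 2368:Thu
Monday: 2292, 2304, 2332, 2360 → 4.

4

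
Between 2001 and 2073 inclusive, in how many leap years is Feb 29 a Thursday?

2

Leap years in 2001–2073: 18 of them.
Feb 29 weekday advances by 5 (mod 7) from one leap year to the next four years later (or differs when a century non-leap intervenes).
Leap-day weekdays: 2004:Sun 2008:Fri 2012:Wed 2016:Mon 2020:Sat 2024:Thu✓ 2028:Tue 2032:Sun 2036:Fri 2040:Wed 2044:Mon 2048:Sat 2052:Thu✓ 2056:Tue 2060:Sun 2064:Fri 2068:Wed 2072:Mon
Thursday: 2024, 2052 → 2.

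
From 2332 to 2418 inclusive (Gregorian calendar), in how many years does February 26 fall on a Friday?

13

Track February 26's weekday year by year (advancing +1, or +2 across a Feb 29):
  2332: Fri ✓  2333: Sun (+2)  2334: Mon (+1)  2335: Tue (+1)  2336: Wed (+1)
  2337: Fri (+2) ✓  2338: Sat (+1)  2339: Sun (+1)  2340: Mon (+1)  2341: Wed (+2)
  2342: Thu (+1)  2343: Fri (+1) ✓  2344: Sat (+1)  2345: Mon (+2)  … (59 more years) …
  2405: Sat (+2)  2406: Sun (+1)  2407: Mon (+1)  2408: Tue (+1)  2409: Thu (+2)
  2410: Fri (+1) ✓  2411: Sat (+1)  2412: Sun (+1)  2413: Tue (+2)  2414: Wed (+1)
  2415: Thu (+1)  2416: Fri (+1) ✓  2417: Sun (+2)  2418: Mon (+1)
Friday years: 2332, 2337, 2343, 2354, 2360, 2365, 2371, 2382, 2388, 2393, 2399, 2410, 2416 — 13 in total.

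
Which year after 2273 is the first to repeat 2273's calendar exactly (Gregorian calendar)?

2279

Two years share a calendar iff Jan 1 falls on the same weekday and both are leap or both are common. 2273: Jan 1 is Wednesday, common year.
2274: Jan 1 Thursday, common
2275: Jan 1 Friday, common
2276: Jan 1 Saturday, leap
2277: Jan 1 Monday, common
2278: Jan 1 Tuesday, common
2279: Jan 1 Wednesday, common
2279 matches on both conditions.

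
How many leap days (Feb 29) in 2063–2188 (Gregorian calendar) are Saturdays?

4

Leap years in 2063–2188: 31 of them.
Feb 29 weekday advances by 5 (mod 7) from one leap year to the next four years later (or differs when a century non-leap intervenes).
Leap-day weekdays: 2064:Fri 2068:Wed 2072:Mon 2076:Sat✓ 2080:Thu 2084:Tue 2088:Sun 2092:Fri 2096:Wed 2104:Fri 2108:Wed 2112:Mon 2116:Sat✓ …(5 more)… 2140:Mon 2144:Sat✓ 2148:Thu 2152:Tue 2156:Sun 2160:Fri 2164:Wed 2168:Mon 2172:Sat✓ 2176:Thu 2180:Tue 2184:Sun 2188:Fri
Saturday: 2076, 2116, 2144, 2172 → 4.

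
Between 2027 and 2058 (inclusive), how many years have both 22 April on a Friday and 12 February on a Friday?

1

Check each year's weekday for 22 April and 12 February:
  2027: Thu/Fri  2028: Sat/Sat  2029: Sun/Mon  2030: Mon/Tue  2031: Tue/Wed  2032: Thu/Thu  2033: Fri/Sat  2034: Sat/Sun  2035: Sun/Mon  2036: Tue/Tue  2037: Wed/Thu  2038: Thu/Fri  2039: Fri/Sat  2040: Sun/Sun  …(4 more)…  2045: Sat/Sun  2046: Sun/Mon  2047: Mon/Tue  2048: Wed/Wed  2049: Thu/Fri  2050: Fri/Sat  2051: Sat/Sun  2052: Mon/Mon  2053: Tue/Wed  2054: Wed/Thu  2055: Thu/Fri  2056: Sat/Sat  2057: Sun/Mon  2058: Mon/Tue
Both conditions hold in: 2044 — 1.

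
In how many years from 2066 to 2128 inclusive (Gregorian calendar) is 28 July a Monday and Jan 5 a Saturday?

2

Check each year's weekday for 28 July and Jan 5:
  2066: Wed/Tue  2067: Thu/Wed  2068: Sat/Thu  2069: Sun/Sat  2070: Mon/Sun  2071: Tue/Mon  2072: Thu/Tue  2073: Fri/Thu  2074: Sat/Fri  2075: Sun/Sat  2076: Tue/Sun  2077: Wed/Tue  2078: Thu/Wed  2079: Fri/Thu  …(35 more)…  2115: Sun/Sat  2116: Tue/Sun  2117: Wed/Tue  2118: Thu/Wed  2119: Fri/Thu  2120: Sun/Fri  2121: Mon/Sun  2122: Tue/Mon  2123: Wed/Tue  2124: Fri/Wed  2125: Sat/Fri  2126: Sun/Sat  2127: Mon/Sun  2128: Wed/Mon
Both conditions hold in: 2092, 2104 — 2.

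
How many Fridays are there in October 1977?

4

October 1977 has 31 days and begins on Saturday.
The first Friday is October 7.
Fridays fall on 7, 14, 21, 28 — that's 4.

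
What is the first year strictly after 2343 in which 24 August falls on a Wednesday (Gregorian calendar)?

From one year to the next, a fixed date's weekday advances by 1, or by 2 when a Feb 29 lies between the two dates.
2343: August 24 is Tuesday.
2344: Thursday (+2)
2345: Friday (+1)
2346: Saturday (+1)
2347: Sunday (+1)
2348: Tuesday (+2)
2349: Wednesday (+1)
24 August falls on a Wednesday in 2349.

2349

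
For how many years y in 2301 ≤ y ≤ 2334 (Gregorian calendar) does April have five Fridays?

9

April has 30 days; it has five Fridays when Friday falls among the first (month-length − 28) days — i.e. when April 1 is one of Friday/Thursday.
April 1 by year: 2301:Mon 2302:Tue 2303:Wed 2304:Fri✓ 2305:Sat 2306:Sun 2307:Mon 2308:Wed 2309:Thu✓ 2310:Fri✓ 2311:Sat 2312:Mon 2313:Tue 2314:Wed 2315:Thu✓ …(4 more)… 2320:Thu✓ 2321:Fri✓ 2322:Sat 2323:Sun 2324:Tue 2325:Wed 2326:Thu✓ 2327:Fri✓ 2328:Sun 2329:Mon 2330:Tue 2331:Wed 2332:Fri✓ 2333:Sat 2334:Sun
Years with five Fridays: 2304, 2309, 2310, 2315, 2320, 2321, 2326, 2327, 2332 → 9.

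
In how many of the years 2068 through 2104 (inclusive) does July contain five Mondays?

July has 31 days; it has five Mondays when Monday falls among the first (month-length − 28) days — i.e. when July 1 is one of Monday/Sunday/Saturday.
July 1 by year: 2068:Sun✓ 2069:Mon✓ 2070:Tue 2071:Wed 2072:Fri 2073:Sat✓ 2074:Sun✓ 2075:Mon✓ 2076:Wed 2077:Thu 2078:Fri 2079:Sat✓ 2080:Mon✓ 2081:Tue 2082:Wed …(7 more)… 2090:Sat✓ 2091:Sun✓ 2092:Tue 2093:Wed 2094:Thu 2095:Fri 2096:Sun✓ 2097:Mon✓ 2098:Tue 2099:Wed 2100:Thu 2101:Fri 2102:Sat✓ 2103:Sun✓ 2104:Tue
Years with five Mondays: 2068, 2069, 2073, 2074, 2075, 2079, 2080, 2084, 2085, 2086, 2090, 2091, 2096, 2097, 2102, 2103 → 16.

16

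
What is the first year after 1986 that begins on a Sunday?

1989

Jan 1 advances by 2 weekdays after a leap year and by 1 after a common year.
1986: Jan 1 is Wednesday.
1987: Thursday
1988: Friday (leap)
1989: Sunday
1989 begins on a Sunday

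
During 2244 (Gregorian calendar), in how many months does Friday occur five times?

A month of length L has five Fridays iff its first Friday is on day ≤ L−28 (so day 1–3 in a 31-day month, 1–2 in a 30-day month, day 1 in a leap February).
Checking each month of 2244: Jan starts Mon (31d); Feb starts Thu (29d); Mar starts Fri (31d) ✓; Apr starts Mon (30d); May starts Wed (31d) ✓; Jun starts Sat (30d); Jul starts Mon (31d); Aug starts Thu (31d) ✓; Sep starts Sun (30d); Oct starts Tue (31d); Nov starts Fri (30d) ✓; Dec starts Sun (31d).
Five-Friday months: March, May, August, November → 4.

4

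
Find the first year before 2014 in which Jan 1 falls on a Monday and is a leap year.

1996

Jan 1 advances by 2 weekdays after a leap year and by 1 after a common year.
2014: Jan 1 is Wednesday.
2013: Tuesday
2012: Sunday (leap)
2011: Saturday
2010: Friday
2009: Thursday
2008: Tuesday (leap)
2007: Monday
2006: Sunday
2005: Saturday
2004: Thursday (leap)
2003: Wednesday
2002: Tuesday
2001: Monday
2000: Saturday (leap)
1999: Friday
1998: Thursday
1997: Wednesday
1996: Monday (leap)
1996 begins on a Monday and is a leap year.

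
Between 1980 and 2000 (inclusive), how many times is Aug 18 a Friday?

3

Track Aug 18's weekday year by year (advancing +1, or +2 across a Feb 29):
  1980: Mon  1981: Tue (+1)  1982: Wed (+1)  1983: Thu (+1)  1984: Sat (+2)
  1985: Sun (+1)  1986: Mon (+1)  1987: Tue (+1)  1988: Thu (+2)  1989: Fri (+1) ✓
  1990: Sat (+1)  1991: Sun (+1)  1992: Tue (+2)  1993: Wed (+1)  1994: Thu (+1)
  1995: Fri (+1) ✓  1996: Sun (+2)  1997: Mon (+1)  1998: Tue (+1)  1999: Wed (+1)
  2000: Fri (+2) ✓
Friday years: 1989, 1995, 2000 — 3 in total.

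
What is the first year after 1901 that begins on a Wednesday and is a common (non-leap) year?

Jan 1 advances by 2 weekdays after a leap year and by 1 after a common year.
1901: Jan 1 is Tuesday.
1902: Wednesday
1902 begins on a Wednesday and is a common year.

1902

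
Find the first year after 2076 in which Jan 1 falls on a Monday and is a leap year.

2080

Jan 1 advances by 2 weekdays after a leap year and by 1 after a common year.
2076: Jan 1 is Wednesday (leap).
2077: Friday
2078: Saturday
2079: Sunday
2080: Monday (leap)
2080 begins on a Monday and is a leap year.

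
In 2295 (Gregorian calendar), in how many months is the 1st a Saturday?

1

Check the 1st of each month of 2295: Jan 1: Tue, Feb 1: Fri, Mar 1: Fri, Apr 1: Mon, May 1: Wed, Jun 1: Sat, Jul 1: Mon, Aug 1: Thu, Sep 1: Sun, Oct 1: Tue, Nov 1: Fri, Dec 1: Sun.
Saturday occurs in June — 1 month.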